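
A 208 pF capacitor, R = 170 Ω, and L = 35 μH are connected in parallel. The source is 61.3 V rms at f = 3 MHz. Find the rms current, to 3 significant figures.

ω = 2πf = 1.885e+07 rad/s
X_L = ωL = 660 Ω
X_C = 1/(ωC) = 255 Ω
Parallel: admittances add. Y = 1/R + 1/(jωL) + jωC
Y = (0.00588 + j0.00240) S
|Y| = 0.00635 S → |Z| = 1/|Y| = 157 Ω, ∠Z = −∠Y = -22.2°
I = V/|Z| = 61.3/157 = 390 mA

390 mA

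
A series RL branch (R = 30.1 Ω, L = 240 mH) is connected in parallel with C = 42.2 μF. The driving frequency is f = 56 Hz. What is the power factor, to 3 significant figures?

0.653

ω = 2πf = 351.9 rad/s
X_L = ωL = 84.4 Ω
X_C = 1/(ωC) = 67.3 Ω
Branch 1 (R+jX_L): Z₁ = 30.1 + j84.4 Ω, |Z₁| = 89.7 Ω
Branch 2 (−jX_C): Z₂ = −j67.3 Ω
Parallel: Z = Z₁Z₂/(Z₁+Z₂), |Z| = 174 Ω, ∠Z = -49.2°
cos φ = cos(-49.2°) = 0.653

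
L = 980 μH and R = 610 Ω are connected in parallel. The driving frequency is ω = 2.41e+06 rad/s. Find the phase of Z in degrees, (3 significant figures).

14.5°

X_L = ωL = 2360 Ω
Parallel: admittances add. Y = 1/R + 1/(jωL)
Y = (0.00164 − j0.000423) S
|Y| = 0.00169 S → |Z| = 1/|Y| = 591 Ω, ∠Z = −∠Y = 14.5°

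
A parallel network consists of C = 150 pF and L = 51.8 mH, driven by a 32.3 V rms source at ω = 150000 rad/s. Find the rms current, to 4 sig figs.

3.430 mA

X_L = ωL = 7770 Ω
X_C = 1/(ωC) = 44440 Ω
Parallel: admittances add. Y = 1/(jωL) + jωC
Y = (0 − j0.0001062) S
|Y| = 0.0001062 S → |Z| = 1/|Y| = 9416 Ω, ∠Z = −∠Y = 90.00°
I = V/|Z| = 32.3/9416 = 3.430 mA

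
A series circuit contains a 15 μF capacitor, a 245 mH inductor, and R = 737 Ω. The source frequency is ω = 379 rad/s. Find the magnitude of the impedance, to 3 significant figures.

742 Ω

X_L = ωL = 92.9 Ω
X_C = 1/(ωC) = 176 Ω
Net reactance X = X_L − X_C = -83.0 Ω
Z = 737 − j83.0 Ω
|Z| = √(737² + 83.0²) = 742 Ω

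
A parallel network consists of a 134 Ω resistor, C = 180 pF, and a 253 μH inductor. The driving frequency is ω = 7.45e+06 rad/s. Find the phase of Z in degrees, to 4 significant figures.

-6.198°

X_L = ωL = 1885 Ω
X_C = 1/(ωC) = 745.7 Ω
Parallel: admittances add. Y = 1/R + 1/(jωL) + jωC
Y = (0.007463 + j0.0008105) S
|Y| = 0.007507 S → |Z| = 1/|Y| = 133.2 Ω, ∠Z = −∠Y = -6.198°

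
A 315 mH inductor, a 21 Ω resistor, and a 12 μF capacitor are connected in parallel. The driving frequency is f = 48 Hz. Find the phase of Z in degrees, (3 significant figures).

8.25°

ω = 2πf = 301.6 rad/s
X_L = ωL = 95.0 Ω
X_C = 1/(ωC) = 276 Ω
Parallel: admittances add. Y = 1/R + 1/(jωL) + jωC
Y = (0.0476 − j0.00691) S
|Y| = 0.0481 S → |Z| = 1/|Y| = 20.8 Ω, ∠Z = −∠Y = 8.25°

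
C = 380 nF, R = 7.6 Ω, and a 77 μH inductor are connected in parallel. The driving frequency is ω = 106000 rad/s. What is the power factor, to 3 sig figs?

0.848

X_L = ωL = 8.16 Ω
X_C = 1/(ωC) = 24.8 Ω
Parallel: admittances add. Y = 1/R + 1/(jωL) + jωC
Y = (0.132 − j0.0822) S
|Y| = 0.155 S → |Z| = 1/|Y| = 6.44 Ω, ∠Z = −∠Y = 32.0°
cos φ = cos(32.0°) = 0.848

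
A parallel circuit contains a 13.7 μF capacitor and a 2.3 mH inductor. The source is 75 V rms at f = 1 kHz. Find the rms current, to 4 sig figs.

1.266 A

ω = 2πf = 6283 rad/s
X_L = ωL = 14.45 Ω
X_C = 1/(ωC) = 11.62 Ω
Parallel: admittances add. Y = 1/(jωL) + jωC
Y = (0 + j0.01688) S
|Y| = 0.01688 S → |Z| = 1/|Y| = 59.24 Ω, ∠Z = −∠Y = -90.00°
I = V/|Z| = 75/59.24 = 1.266 A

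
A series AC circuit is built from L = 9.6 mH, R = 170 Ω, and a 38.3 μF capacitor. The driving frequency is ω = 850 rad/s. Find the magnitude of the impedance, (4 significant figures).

171.5 Ω

X_L = ωL = 8.160 Ω
X_C = 1/(ωC) = 30.72 Ω
Net reactance X = X_L − X_C = -22.56 Ω
Z = 170.0 − j22.56 Ω
|Z| = √(170.0² + 22.56²) = 171.5 Ω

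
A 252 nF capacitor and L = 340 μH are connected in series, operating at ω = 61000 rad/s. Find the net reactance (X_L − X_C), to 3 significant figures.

X_L = ωL = 20.7 Ω
X_C = 1/(ωC) = 65.1 Ω
X = 20.7 − 65.1 = -44.3 Ω

-44.3 Ω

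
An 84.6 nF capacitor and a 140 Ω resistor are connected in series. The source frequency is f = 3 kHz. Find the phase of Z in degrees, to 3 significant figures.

ω = 2πf = 18850 rad/s
X_C = 1/(ωC) = 627 Ω
Z = 140 − j627 Ω
|Z| = √(140² + 627²) = 643 Ω
∠Z = arctan(-627/140) = -77.4°

-77.4°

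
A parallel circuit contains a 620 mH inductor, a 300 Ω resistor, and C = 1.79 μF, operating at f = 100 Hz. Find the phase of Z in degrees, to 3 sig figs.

23.4°

ω = 2πf = 628.3 rad/s
X_L = ωL = 390 Ω
X_C = 1/(ωC) = 889 Ω
Parallel: admittances add. Y = 1/R + 1/(jωL) + jωC
Y = (0.00333 − j0.00144) S
|Y| = 0.00363 S → |Z| = 1/|Y| = 275 Ω, ∠Z = −∠Y = 23.4°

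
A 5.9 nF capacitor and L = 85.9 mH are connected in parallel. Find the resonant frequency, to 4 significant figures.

7.070 kHz

ω₀ = 1/√(LC) = 1/√(0.0859 × 5.9e-09) = 44420 rad/s
f₀ = ω₀/(2π) = 7.070 kHz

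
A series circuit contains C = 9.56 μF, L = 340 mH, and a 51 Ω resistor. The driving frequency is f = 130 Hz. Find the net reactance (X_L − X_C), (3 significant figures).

ω = 2πf = 816.8 rad/s
X_L = ωL = 278 Ω
X_C = 1/(ωC) = 128 Ω
X = 278 − 128 = 150 Ω

150 Ω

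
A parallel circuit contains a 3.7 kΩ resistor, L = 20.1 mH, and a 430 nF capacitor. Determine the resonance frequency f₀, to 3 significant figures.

1.71 kHz

ω₀ = 1/√(LC) = 1/√(0.0201 × 4.3e-07) = 10760 rad/s
f₀ = ω₀/(2π) = 1.71 kHz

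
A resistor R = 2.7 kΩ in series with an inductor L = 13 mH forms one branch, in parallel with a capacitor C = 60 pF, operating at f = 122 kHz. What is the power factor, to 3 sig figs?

ω = 2πf = 766500 rad/s
X_L = ωL = 9970 Ω
X_C = 1/(ωC) = 21700 Ω
Branch 1 (R+jX_L): Z₁ = 2700 + j9970 Ω, |Z₁| = 10300 Ω
Branch 2 (−jX_C): Z₂ = −j21700 Ω
Parallel: Z = Z₁Z₂/(Z₁+Z₂), |Z| = 18600 Ω, ∠Z = 61.9°
cos φ = cos(61.9°) = 0.471

0.471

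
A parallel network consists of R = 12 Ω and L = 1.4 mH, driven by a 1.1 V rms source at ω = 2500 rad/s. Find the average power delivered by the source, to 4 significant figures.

X_L = ωL = 3.500 Ω
Parallel: admittances add. Y = 1/R + 1/(jωL)
Y = (0.08333 − j0.2857) S
|Y| = 0.2976 S → |Z| = 1/|Y| = 3.360 Ω, ∠Z = −∠Y = 73.74°
I = V/|Z| = 327.4 mA
P = VI cos φ = 1.1 × 0.3274 × cos(73.74°) = 100.8 mW

100.8 mW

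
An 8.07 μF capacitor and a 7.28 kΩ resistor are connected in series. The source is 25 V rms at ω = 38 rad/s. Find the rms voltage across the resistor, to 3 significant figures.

X_C = 1/(ωC) = 3260 Ω
Z = 7280 − j3260 Ω
|Z| = √(7280² + 3260²) = 7980 Ω
I = V/|Z| = 3.13 mA
V_R = I·|Z_R| = 0.00313 × 7280 = 22.8 V

22.8 V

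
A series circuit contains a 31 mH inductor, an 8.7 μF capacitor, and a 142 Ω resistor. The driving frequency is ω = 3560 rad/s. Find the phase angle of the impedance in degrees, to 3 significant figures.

X_L = ωL = 110 Ω
X_C = 1/(ωC) = 32.3 Ω
Net reactance X = X_L − X_C = 78.1 Ω
Z = 142 + j78.1 Ω
|Z| = √(142² + 78.1²) = 162 Ω
∠Z = arctan(78.1/142) = 28.8°

28.8°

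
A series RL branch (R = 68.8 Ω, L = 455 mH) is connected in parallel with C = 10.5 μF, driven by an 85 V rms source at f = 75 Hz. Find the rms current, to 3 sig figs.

131 mA

ω = 2πf = 471.2 rad/s
X_L = ωL = 214 Ω
X_C = 1/(ωC) = 202 Ω
Branch 1 (R+jX_L): Z₁ = 68.8 + j214 Ω, |Z₁| = 225 Ω
Branch 2 (−jX_C): Z₂ = −j202 Ω
Parallel: Z = Z₁Z₂/(Z₁+Z₂), |Z| = 651 Ω, ∠Z = -27.9°
I = V/|Z| = 85/651 = 131 mA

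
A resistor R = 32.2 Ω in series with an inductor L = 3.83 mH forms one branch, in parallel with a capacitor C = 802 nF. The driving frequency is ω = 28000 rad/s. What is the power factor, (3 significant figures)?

0.182

X_L = ωL = 107 Ω
X_C = 1/(ωC) = 44.5 Ω
Branch 1 (R+jX_L): Z₁ = 32.2 + j107 Ω, |Z₁| = 112 Ω
Branch 2 (−jX_C): Z₂ = −j44.5 Ω
Parallel: Z = Z₁Z₂/(Z₁+Z₂), |Z| = 70.7 Ω, ∠Z = -79.5°
cos φ = cos(-79.5°) = 0.182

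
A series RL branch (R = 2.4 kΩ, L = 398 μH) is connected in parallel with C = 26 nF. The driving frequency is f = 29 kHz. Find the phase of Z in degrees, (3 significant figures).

ω = 2πf = 182200 rad/s
X_L = ωL = 72.5 Ω
X_C = 1/(ωC) = 211 Ω
Branch 1 (R+jX_L): Z₁ = 2400 + j72.5 Ω, |Z₁| = 2400 Ω
Branch 2 (−jX_C): Z₂ = −j211 Ω
Parallel: Z = Z₁Z₂/(Z₁+Z₂), |Z| = 211 Ω, ∠Z = -85.0°

-85.0°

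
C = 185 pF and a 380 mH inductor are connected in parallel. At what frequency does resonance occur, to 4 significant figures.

ω₀ = 1/√(LC) = 1/√(0.38 × 1.85e-10) = 119300 rad/s
f₀ = ω₀/(2π) = 18.98 kHz

18.98 kHz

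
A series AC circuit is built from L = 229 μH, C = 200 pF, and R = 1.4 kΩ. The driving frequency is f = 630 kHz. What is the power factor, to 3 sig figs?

ω = 2πf = 3.958e+06 rad/s
X_L = ωL = 906 Ω
X_C = 1/(ωC) = 1260 Ω
Net reactance X = X_L − X_C = -357 Ω
Z = 1400 − j357 Ω
|Z| = √(1400² + 357²) = 1440 Ω
∠Z = arctan(-357/1400) = -14.3°
cos φ = cos(-14.3°) = 0.969

0.969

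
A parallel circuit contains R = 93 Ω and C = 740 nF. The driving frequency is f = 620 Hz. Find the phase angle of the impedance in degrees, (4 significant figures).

ω = 2πf = 3896 rad/s
X_C = 1/(ωC) = 346.9 Ω
Parallel: admittances add. Y = 1/R + jωC
Y = (0.01075 + j0.002883) S
|Y| = 0.01113 S → |Z| = 1/|Y| = 89.83 Ω, ∠Z = −∠Y = -15.01°

-15.01°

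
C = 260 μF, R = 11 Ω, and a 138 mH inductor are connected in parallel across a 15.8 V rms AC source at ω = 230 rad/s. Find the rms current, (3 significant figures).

X_L = ωL = 31.7 Ω
X_C = 1/(ωC) = 16.7 Ω
Parallel: admittances add. Y = 1/R + 1/(jωL) + jωC
Y = (0.0909 + j0.0283) S
|Y| = 0.0952 S → |Z| = 1/|Y| = 10.5 Ω, ∠Z = −∠Y = -17.3°
I = V/|Z| = 15.8/10.5 = 1.50 A

1.50 A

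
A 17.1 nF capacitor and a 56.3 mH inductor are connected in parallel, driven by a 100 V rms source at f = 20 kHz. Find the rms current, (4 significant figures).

ω = 2πf = 125700 rad/s
X_L = ωL = 7075 Ω
X_C = 1/(ωC) = 465.4 Ω
Parallel: admittances add. Y = 1/(jωL) + jωC
Y = (0 + j0.002008) S
|Y| = 0.002008 S → |Z| = 1/|Y| = 498.1 Ω, ∠Z = −∠Y = -90.00°
I = V/|Z| = 100/498.1 = 200.8 mA

200.8 mA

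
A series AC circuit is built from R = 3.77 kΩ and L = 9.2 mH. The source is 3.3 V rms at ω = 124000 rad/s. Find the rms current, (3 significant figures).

X_L = ωL = 1140 Ω
Z = 3770 + j1140 Ω
|Z| = √(3770² + 1140²) = 3940 Ω
I = V/|Z| = 3.3/3940 = 838 μA

838 μA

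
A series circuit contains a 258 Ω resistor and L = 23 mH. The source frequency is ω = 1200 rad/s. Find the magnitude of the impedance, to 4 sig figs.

X_L = ωL = 27.60 Ω
Z = 258.0 + j27.60 Ω
|Z| = √(258.0² + 27.60²) = 259.5 Ω

259.5 Ω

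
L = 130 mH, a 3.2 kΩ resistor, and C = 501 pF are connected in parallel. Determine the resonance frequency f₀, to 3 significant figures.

19.7 kHz

ω₀ = 1/√(LC) = 1/√(0.13 × 5.01e-10) = 123900 rad/s
f₀ = ω₀/(2π) = 19.7 kHz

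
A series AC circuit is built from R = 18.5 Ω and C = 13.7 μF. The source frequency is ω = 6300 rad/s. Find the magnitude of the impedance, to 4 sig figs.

21.83 Ω

X_C = 1/(ωC) = 11.59 Ω
Z = 18.50 − j11.59 Ω
|Z| = √(18.50² + 11.59²) = 21.83 Ω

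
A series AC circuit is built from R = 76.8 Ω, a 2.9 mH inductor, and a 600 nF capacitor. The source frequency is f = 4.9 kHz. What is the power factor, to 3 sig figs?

ω = 2πf = 30790 rad/s
X_L = ωL = 89.3 Ω
X_C = 1/(ωC) = 54.1 Ω
Net reactance X = X_L − X_C = 35.1 Ω
Z = 76.8 + j35.1 Ω
|Z| = √(76.8² + 35.1²) = 84.5 Ω
∠Z = arctan(35.1/76.8) = 24.6°
cos φ = cos(24.6°) = 0.909

0.909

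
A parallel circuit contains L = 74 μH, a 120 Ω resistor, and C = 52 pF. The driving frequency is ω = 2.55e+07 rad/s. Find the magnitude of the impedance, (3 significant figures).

X_L = ωL = 1890 Ω
X_C = 1/(ωC) = 754 Ω
Parallel: admittances add. Y = 1/R + 1/(jωL) + jωC
Y = (0.00833 + j0.000796) S
|Y| = 0.00837 S → |Z| = 1/|Y| = 119 Ω, ∠Z = −∠Y = -5.46°

119 Ω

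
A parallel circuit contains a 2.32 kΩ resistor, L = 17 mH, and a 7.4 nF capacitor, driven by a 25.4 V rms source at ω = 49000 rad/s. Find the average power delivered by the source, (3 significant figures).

278 mW

X_L = ωL = 833 Ω
X_C = 1/(ωC) = 2760 Ω
Parallel: admittances add. Y = 1/R + 1/(jωL) + jωC
Y = (0.000431 − j0.000838) S
|Y| = 0.000942 S → |Z| = 1/|Y| = 1060 Ω, ∠Z = −∠Y = 62.8°
I = V/|Z| = 23.9 mA
P = VI cos φ = 25.4 × 0.0239 × cos(62.8°) = 278 mW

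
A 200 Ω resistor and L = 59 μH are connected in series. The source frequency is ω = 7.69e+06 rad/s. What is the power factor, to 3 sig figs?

X_L = ωL = 454 Ω
Z = 200 + j454 Ω
|Z| = √(200² + 454²) = 496 Ω
∠Z = arctan(454/200) = 66.2°
cos φ = cos(66.2°) = 0.403

0.403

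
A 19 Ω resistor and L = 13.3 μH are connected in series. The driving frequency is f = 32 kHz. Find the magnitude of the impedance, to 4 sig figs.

ω = 2πf = 201100 rad/s
X_L = ωL = 2.674 Ω
Z = 19.00 + j2.674 Ω
|Z| = √(19.00² + 2.674²) = 19.19 Ω

19.19 Ω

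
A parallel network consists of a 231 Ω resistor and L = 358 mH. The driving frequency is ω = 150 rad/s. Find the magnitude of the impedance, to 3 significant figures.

X_L = ωL = 53.7 Ω
Parallel: admittances add. Y = 1/R + 1/(jωL)
Y = (0.00433 − j0.0186) S
|Y| = 0.0191 S → |Z| = 1/|Y| = 52.3 Ω, ∠Z = −∠Y = 76.9°

52.3 Ω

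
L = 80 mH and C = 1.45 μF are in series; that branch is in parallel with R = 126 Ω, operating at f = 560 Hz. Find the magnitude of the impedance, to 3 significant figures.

ω = 2πf = 3519 rad/s
X_L = ωL = 281 Ω
X_C = 1/(ωC) = 196 Ω
Branch 1: Z₁ = R = 126 Ω
Branch 2 (series LC): Z₂ = j(X_L − X_C) = j85.5 Ω
Parallel: Z = Z₁Z₂/(Z₁+Z₂), |Z| = 70.7 Ω, ∠Z = 55.8°

70.7 Ω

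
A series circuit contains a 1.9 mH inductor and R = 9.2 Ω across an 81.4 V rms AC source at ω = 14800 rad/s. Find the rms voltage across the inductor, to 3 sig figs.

X_L = ωL = 28.1 Ω
Z = 9.20 + j28.1 Ω
|Z| = √(9.20² + 28.1²) = 29.6 Ω
I = V/|Z| = 2.75 A
V_L = I·|Z_L| = 2.75 × 28.1 = 77.4 V

77.4 V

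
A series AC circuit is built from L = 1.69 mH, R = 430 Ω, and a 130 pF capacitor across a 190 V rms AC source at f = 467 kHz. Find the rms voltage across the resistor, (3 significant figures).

34.4 V

ω = 2πf = 2.934e+06 rad/s
X_L = ωL = 4960 Ω
X_C = 1/(ωC) = 2620 Ω
Net reactance X = X_L − X_C = 2340 Ω
Z = 430 + j2340 Ω
|Z| = √(430² + 2340²) = 2380 Ω
I = V/|Z| = 79.9 mA
V_R = I·|Z_R| = 0.0799 × 430 = 34.4 V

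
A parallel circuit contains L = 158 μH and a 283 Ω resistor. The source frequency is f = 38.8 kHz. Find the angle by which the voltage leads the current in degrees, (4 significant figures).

82.25°

ω = 2πf = 243800 rad/s
X_L = ωL = 38.52 Ω
Parallel: admittances add. Y = 1/R + 1/(jωL)
Y = (0.003534 − j0.02596) S
|Y| = 0.02620 S → |Z| = 1/|Y| = 38.17 Ω, ∠Z = −∠Y = 82.25°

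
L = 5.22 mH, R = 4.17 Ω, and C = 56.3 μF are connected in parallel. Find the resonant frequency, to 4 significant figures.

293.6 Hz

ω₀ = 1/√(LC) = 1/√(0.00522 × 5.63e-05) = 1845 rad/s
f₀ = ω₀/(2π) = 293.6 Hz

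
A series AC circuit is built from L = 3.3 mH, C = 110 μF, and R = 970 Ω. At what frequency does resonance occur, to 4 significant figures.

ω₀ = 1/√(LC) = 1/√(0.0033 × 0.00011) = 1660 rad/s
f₀ = ω₀/(2π) = 264.2 Hz

264.2 Hz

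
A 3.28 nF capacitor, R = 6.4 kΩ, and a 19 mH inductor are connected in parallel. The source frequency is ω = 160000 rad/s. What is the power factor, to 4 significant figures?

0.6236

X_L = ωL = 3040 Ω
X_C = 1/(ωC) = 1905 Ω
Parallel: admittances add. Y = 1/R + 1/(jωL) + jωC
Y = (0.0001563 + j0.0001959) S
|Y| = 0.0002505 S → |Z| = 1/|Y| = 3991 Ω, ∠Z = −∠Y = -51.42°
cos φ = cos(-51.42°) = 0.6236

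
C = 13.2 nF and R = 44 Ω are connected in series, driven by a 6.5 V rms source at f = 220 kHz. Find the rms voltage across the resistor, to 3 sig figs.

ω = 2πf = 1.382e+06 rad/s
X_C = 1/(ωC) = 54.8 Ω
Z = 44.0 − j54.8 Ω
|Z| = √(44.0² + 54.8²) = 70.3 Ω
I = V/|Z| = 92.5 mA
V_R = I·|Z_R| = 0.0925 × 44.0 = 4.07 V

4.07 V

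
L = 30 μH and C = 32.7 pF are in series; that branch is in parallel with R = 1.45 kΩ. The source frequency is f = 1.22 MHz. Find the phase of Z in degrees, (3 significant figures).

ω = 2πf = 7.665e+06 rad/s
X_L = ωL = 230 Ω
X_C = 1/(ωC) = 3990 Ω
Branch 1: Z₁ = R = 1450 Ω
Branch 2 (series LC): Z₂ = j(X_L − X_C) = −j3760 Ω
Parallel: Z = Z₁Z₂/(Z₁+Z₂), |Z| = 1350 Ω, ∠Z = -21.1°

-21.1°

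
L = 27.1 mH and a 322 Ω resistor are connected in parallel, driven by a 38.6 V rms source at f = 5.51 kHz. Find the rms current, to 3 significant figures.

127 mA

ω = 2πf = 34620 rad/s
X_L = ωL = 938 Ω
Parallel: admittances add. Y = 1/R + 1/(jωL)
Y = (0.00311 − j0.00107) S
|Y| = 0.00328 S → |Z| = 1/|Y| = 305 Ω, ∠Z = −∠Y = 18.9°
I = V/|Z| = 38.6/305 = 127 mA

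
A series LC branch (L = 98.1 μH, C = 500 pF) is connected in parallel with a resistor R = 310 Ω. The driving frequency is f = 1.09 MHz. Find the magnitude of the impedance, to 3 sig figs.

ω = 2πf = 6.849e+06 rad/s
X_L = ωL = 672 Ω
X_C = 1/(ωC) = 292 Ω
Branch 1: Z₁ = R = 310 Ω
Branch 2 (series LC): Z₂ = j(X_L − X_C) = j380 Ω
Parallel: Z = Z₁Z₂/(Z₁+Z₂), |Z| = 240 Ω, ∠Z = 39.2°

240 Ω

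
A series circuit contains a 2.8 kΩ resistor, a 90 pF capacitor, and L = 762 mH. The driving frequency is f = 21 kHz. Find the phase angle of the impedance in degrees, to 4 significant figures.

80.27°

ω = 2πf = 131900 rad/s
X_L = ωL = 100500 Ω
X_C = 1/(ωC) = 84210 Ω
Net reactance X = X_L − X_C = 16330 Ω
Z = 2800 + j16330 Ω
|Z| = √(2800² + 16330²) = 16570 Ω
∠Z = arctan(16330/2800) = 80.27°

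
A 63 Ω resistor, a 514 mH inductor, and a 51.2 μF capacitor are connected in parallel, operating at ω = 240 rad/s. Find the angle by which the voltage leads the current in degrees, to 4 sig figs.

X_L = ωL = 123.4 Ω
X_C = 1/(ωC) = 81.38 Ω
Parallel: admittances add. Y = 1/R + 1/(jωL) + jωC
Y = (0.01587 + j0.004182) S
|Y| = 0.01641 S → |Z| = 1/|Y| = 60.92 Ω, ∠Z = −∠Y = -14.76°

-14.76°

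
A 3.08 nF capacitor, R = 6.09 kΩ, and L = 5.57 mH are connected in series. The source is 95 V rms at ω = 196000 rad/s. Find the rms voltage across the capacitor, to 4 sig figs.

25.73 V

X_L = ωL = 1092 Ω
X_C = 1/(ωC) = 1657 Ω
Net reactance X = X_L − X_C = -564.8 Ω
Z = 6090 − j564.8 Ω
|Z| = √(6090² + 564.8²) = 6116 Ω
I = V/|Z| = 15.53 mA
V_C = I·|Z_C| = 0.01553 × 1657 = 25.73 V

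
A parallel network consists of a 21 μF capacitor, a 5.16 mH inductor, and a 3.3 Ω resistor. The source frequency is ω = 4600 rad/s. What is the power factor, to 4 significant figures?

0.9842

X_L = ωL = 23.74 Ω
X_C = 1/(ωC) = 10.35 Ω
Parallel: admittances add. Y = 1/R + 1/(jωL) + jωC
Y = (0.3030 + j0.05447) S
|Y| = 0.3079 S → |Z| = 1/|Y| = 3.248 Ω, ∠Z = −∠Y = -10.19°
cos φ = cos(-10.19°) = 0.9842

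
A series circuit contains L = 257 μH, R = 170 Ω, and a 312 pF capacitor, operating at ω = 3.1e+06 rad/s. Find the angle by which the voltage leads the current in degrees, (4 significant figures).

X_L = ωL = 796.7 Ω
X_C = 1/(ωC) = 1034 Ω
Net reactance X = X_L − X_C = -237.2 Ω
Z = 170.0 − j237.2 Ω
|Z| = √(170.0² + 237.2²) = 291.8 Ω
∠Z = arctan(-237.2/170.0) = -54.37°

-54.37°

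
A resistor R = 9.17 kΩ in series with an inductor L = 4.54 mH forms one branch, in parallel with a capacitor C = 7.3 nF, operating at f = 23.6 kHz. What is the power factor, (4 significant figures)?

0.1004

ω = 2πf = 148300 rad/s
X_L = ωL = 673.2 Ω
X_C = 1/(ωC) = 923.8 Ω
Branch 1 (R+jX_L): Z₁ = 9170 + j673.2 Ω, |Z₁| = 9195 Ω
Branch 2 (−jX_C): Z₂ = −j923.8 Ω
Parallel: Z = Z₁Z₂/(Z₁+Z₂), |Z| = 926.0 Ω, ∠Z = -84.24°
cos φ = cos(-84.24°) = 0.1004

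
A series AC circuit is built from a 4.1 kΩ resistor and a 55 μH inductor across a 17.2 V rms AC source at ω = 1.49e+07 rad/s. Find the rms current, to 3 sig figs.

X_L = ωL = 820 Ω
Z = 4100 + j820 Ω
|Z| = √(4100² + 820²) = 4180 Ω
I = V/|Z| = 17.2/4180 = 4.11 mA

4.11 mA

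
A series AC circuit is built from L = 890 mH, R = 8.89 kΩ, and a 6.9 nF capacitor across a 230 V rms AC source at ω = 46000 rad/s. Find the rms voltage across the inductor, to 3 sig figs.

X_L = ωL = 40900 Ω
X_C = 1/(ωC) = 3150 Ω
Net reactance X = X_L − X_C = 37800 Ω
Z = 8890 + j37800 Ω
|Z| = √(8890² + 37800²) = 38800 Ω
I = V/|Z| = 5.92 mA
V_L = I·|Z_L| = 0.00592 × 40900 = 243 V

243 V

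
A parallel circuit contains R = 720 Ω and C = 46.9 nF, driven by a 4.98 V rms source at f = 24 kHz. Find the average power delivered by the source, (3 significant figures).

34.4 mW

ω = 2πf = 150800 rad/s
X_C = 1/(ωC) = 141 Ω
Parallel: admittances add. Y = 1/R + jωC
Y = (0.00139 + j0.00707) S
|Y| = 0.00721 S → |Z| = 1/|Y| = 139 Ω, ∠Z = −∠Y = -78.9°
I = V/|Z| = 35.9 mA
P = VI cos φ = 4.98 × 0.0359 × cos(-78.9°) = 34.4 mW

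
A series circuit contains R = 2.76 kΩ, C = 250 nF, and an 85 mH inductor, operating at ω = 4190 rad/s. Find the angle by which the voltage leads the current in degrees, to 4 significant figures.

X_L = ωL = 356.2 Ω
X_C = 1/(ωC) = 954.7 Ω
Net reactance X = X_L − X_C = -598.5 Ω
Z = 2760 − j598.5 Ω
|Z| = √(2760² + 598.5²) = 2824 Ω
∠Z = arctan(-598.5/2760) = -12.24°

-12.24°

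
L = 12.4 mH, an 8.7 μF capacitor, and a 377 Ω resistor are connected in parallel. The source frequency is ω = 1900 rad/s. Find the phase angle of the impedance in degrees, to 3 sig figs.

X_L = ωL = 23.6 Ω
X_C = 1/(ωC) = 60.5 Ω
Parallel: admittances add. Y = 1/R + 1/(jωL) + jωC
Y = (0.00265 − j0.0259) S
|Y| = 0.0261 S → |Z| = 1/|Y| = 38.4 Ω, ∠Z = −∠Y = 84.2°

84.2°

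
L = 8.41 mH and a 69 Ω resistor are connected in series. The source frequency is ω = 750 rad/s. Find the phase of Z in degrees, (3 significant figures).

5.22°

X_L = ωL = 6.31 Ω
Z = 69.0 + j6.31 Ω
|Z| = √(69.0² + 6.31²) = 69.3 Ω
∠Z = arctan(6.31/69.0) = 5.22°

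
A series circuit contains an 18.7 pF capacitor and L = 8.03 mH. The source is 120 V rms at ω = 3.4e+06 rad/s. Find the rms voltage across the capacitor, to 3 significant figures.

X_L = ωL = 27300 Ω
X_C = 1/(ωC) = 15700 Ω
Net reactance X = X_L − X_C = 11600 Ω
Z = j11600 Ω
|Z| = √(0² + 11600²) = 11600 Ω
I = V/|Z| = 10.4 mA
V_C = I·|Z_C| = 0.0104 × 15700 = 163 V

163 V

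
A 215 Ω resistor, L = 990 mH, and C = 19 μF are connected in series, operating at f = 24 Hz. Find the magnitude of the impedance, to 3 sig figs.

ω = 2πf = 150.8 rad/s
X_L = ωL = 149 Ω
X_C = 1/(ωC) = 349 Ω
Net reactance X = X_L − X_C = -200 Ω
Z = 215 − j200 Ω
|Z| = √(215² + 200²) = 293 Ω

293 Ω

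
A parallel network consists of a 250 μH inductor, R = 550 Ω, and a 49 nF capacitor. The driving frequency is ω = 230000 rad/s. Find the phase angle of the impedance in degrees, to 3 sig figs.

73.5°

X_L = ωL = 57.5 Ω
X_C = 1/(ωC) = 88.7 Ω
Parallel: admittances add. Y = 1/R + 1/(jωL) + jωC
Y = (0.00182 − j0.00612) S
|Y| = 0.00639 S → |Z| = 1/|Y| = 157 Ω, ∠Z = −∠Y = 73.5°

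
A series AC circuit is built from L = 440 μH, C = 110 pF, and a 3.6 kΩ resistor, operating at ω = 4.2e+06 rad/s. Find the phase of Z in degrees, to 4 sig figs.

-5.024°

X_L = ωL = 1848 Ω
X_C = 1/(ωC) = 2165 Ω
Net reactance X = X_L − X_C = -316.5 Ω
Z = 3600 − j316.5 Ω
|Z| = √(3600² + 316.5²) = 3614 Ω
∠Z = arctan(-316.5/3600) = -5.024°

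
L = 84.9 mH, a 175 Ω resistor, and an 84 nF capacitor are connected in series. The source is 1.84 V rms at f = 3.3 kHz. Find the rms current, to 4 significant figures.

1.535 mA

ω = 2πf = 20730 rad/s
X_L = ωL = 1760 Ω
X_C = 1/(ωC) = 574.2 Ω
Net reactance X = X_L − X_C = 1186 Ω
Z = 175.0 + j1186 Ω
|Z| = √(175.0² + 1186²) = 1199 Ω
I = V/|Z| = 1.84/1199 = 1.535 mA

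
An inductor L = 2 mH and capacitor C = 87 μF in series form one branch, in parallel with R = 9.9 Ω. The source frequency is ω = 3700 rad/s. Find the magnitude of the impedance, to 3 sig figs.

3.94 Ω

X_L = ωL = 7.40 Ω
X_C = 1/(ωC) = 3.11 Ω
Branch 1: Z₁ = R = 9.90 Ω
Branch 2 (series LC): Z₂ = j(X_L − X_C) = j4.29 Ω
Parallel: Z = Z₁Z₂/(Z₁+Z₂), |Z| = 3.94 Ω, ∠Z = 66.6°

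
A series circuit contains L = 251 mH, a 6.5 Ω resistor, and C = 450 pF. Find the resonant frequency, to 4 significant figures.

14.98 kHz

ω₀ = 1/√(LC) = 1/√(0.251 × 4.5e-10) = 94090 rad/s
f₀ = ω₀/(2π) = 14.98 kHz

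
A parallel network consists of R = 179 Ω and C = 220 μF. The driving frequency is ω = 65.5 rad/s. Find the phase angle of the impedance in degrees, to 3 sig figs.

X_C = 1/(ωC) = 69.4 Ω
Parallel: admittances add. Y = 1/R + jωC
Y = (0.00559 + j0.0144) S
|Y| = 0.0155 S → |Z| = 1/|Y| = 64.7 Ω, ∠Z = −∠Y = -68.8°

-68.8°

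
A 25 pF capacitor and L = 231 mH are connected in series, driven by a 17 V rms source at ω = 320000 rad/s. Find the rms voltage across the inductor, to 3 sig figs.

X_L = ωL = 73900 Ω
X_C = 1/(ωC) = 125000 Ω
Net reactance X = X_L − X_C = -51100 Ω
Z = − j51100 Ω
|Z| = √(0² + 51100²) = 51100 Ω
I = V/|Z| = 333 μA
V_L = I·|Z_L| = 0.000333 × 73900 = 24.6 V

24.6 V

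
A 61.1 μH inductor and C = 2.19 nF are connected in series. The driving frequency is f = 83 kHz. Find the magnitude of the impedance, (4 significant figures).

843.7 Ω

ω = 2πf = 521500 rad/s
X_L = ωL = 31.86 Ω
X_C = 1/(ωC) = 875.6 Ω
Net reactance X = X_L − X_C = -843.7 Ω
Z = − j843.7 Ω
|Z| = √(0² + 843.7²) = 843.7 Ω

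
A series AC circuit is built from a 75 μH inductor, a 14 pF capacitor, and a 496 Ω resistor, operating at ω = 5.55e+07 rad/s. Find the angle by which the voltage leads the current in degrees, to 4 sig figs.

80.21°

X_L = ωL = 4162 Ω
X_C = 1/(ωC) = 1287 Ω
Net reactance X = X_L − X_C = 2875 Ω
Z = 496.0 + j2875 Ω
|Z| = √(496.0² + 2875²) = 2918 Ω
∠Z = arctan(2875/496.0) = 80.21°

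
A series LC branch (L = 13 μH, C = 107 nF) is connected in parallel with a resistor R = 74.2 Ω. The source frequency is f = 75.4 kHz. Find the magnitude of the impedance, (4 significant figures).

13.35 Ω

ω = 2πf = 473800 rad/s
X_L = ωL = 6.159 Ω
X_C = 1/(ωC) = 19.73 Ω
Branch 1: Z₁ = R = 74.20 Ω
Branch 2 (series LC): Z₂ = j(X_L − X_C) = −j13.57 Ω
Parallel: Z = Z₁Z₂/(Z₁+Z₂), |Z| = 13.35 Ω, ∠Z = -79.64°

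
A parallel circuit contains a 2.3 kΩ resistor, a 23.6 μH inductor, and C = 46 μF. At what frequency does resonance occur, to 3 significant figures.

4.83 kHz

ω₀ = 1/√(LC) = 1/√(2.36e-05 × 4.6e-05) = 30350 rad/s
f₀ = ω₀/(2π) = 4.83 kHz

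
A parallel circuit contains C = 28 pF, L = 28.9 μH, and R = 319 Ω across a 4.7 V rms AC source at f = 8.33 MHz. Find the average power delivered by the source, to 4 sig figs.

ω = 2πf = 5.234e+07 rad/s
X_L = ωL = 1513 Ω
X_C = 1/(ωC) = 682.4 Ω
Parallel: admittances add. Y = 1/R + 1/(jωL) + jωC
Y = (0.003135 + j0.0008044) S
|Y| = 0.003236 S → |Z| = 1/|Y| = 309.0 Ω, ∠Z = −∠Y = -14.39°
I = V/|Z| = 15.21 mA
P = VI cos φ = 4.7 × 0.01521 × cos(-14.39°) = 69.25 mW

69.25 mW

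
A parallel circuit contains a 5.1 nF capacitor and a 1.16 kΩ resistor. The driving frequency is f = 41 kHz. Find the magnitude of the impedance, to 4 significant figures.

636.4 Ω

ω = 2πf = 257600 rad/s
X_C = 1/(ωC) = 761.1 Ω
Parallel: admittances add. Y = 1/R + jωC
Y = (0.0008621 + j0.001314) S
|Y| = 0.001571 S → |Z| = 1/|Y| = 636.4 Ω, ∠Z = −∠Y = -56.73°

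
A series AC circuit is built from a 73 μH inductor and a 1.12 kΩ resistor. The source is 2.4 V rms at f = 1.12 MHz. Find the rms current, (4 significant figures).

1.948 mA

ω = 2πf = 7.037e+06 rad/s
X_L = ωL = 513.7 Ω
Z = 1120 + j513.7 Ω
|Z| = √(1120² + 513.7²) = 1232 Ω
I = V/|Z| = 2.4/1232 = 1.948 mA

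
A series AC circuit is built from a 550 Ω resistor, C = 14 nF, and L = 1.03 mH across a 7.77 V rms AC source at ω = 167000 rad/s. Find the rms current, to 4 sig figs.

12.81 mA

X_L = ωL = 172.0 Ω
X_C = 1/(ωC) = 427.7 Ω
Net reactance X = X_L − X_C = -255.7 Ω
Z = 550.0 − j255.7 Ω
|Z| = √(550.0² + 255.7²) = 606.5 Ω
I = V/|Z| = 7.77/606.5 = 12.81 mA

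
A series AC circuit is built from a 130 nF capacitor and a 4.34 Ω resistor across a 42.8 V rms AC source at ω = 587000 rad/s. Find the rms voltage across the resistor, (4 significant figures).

13.46 V

X_C = 1/(ωC) = 13.10 Ω
Z = 4.340 − j13.10 Ω
|Z| = √(4.340² + 13.10²) = 13.80 Ω
I = V/|Z| = 3.100 A
V_R = I·|Z_R| = 3.100 × 4.340 = 13.46 V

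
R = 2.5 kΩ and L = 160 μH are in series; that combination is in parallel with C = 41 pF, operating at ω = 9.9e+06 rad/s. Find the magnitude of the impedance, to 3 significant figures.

X_L = ωL = 1580 Ω
X_C = 1/(ωC) = 2460 Ω
Branch 1 (R+jX_L): Z₁ = 2500 + j1580 Ω, |Z₁| = 2960 Ω
Branch 2 (−jX_C): Z₂ = −j2460 Ω
Parallel: Z = Z₁Z₂/(Z₁+Z₂), |Z| = 2750 Ω, ∠Z = -38.3°

2750 Ω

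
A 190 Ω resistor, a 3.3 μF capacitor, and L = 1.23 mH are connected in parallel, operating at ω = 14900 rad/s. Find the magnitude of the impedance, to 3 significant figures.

133 Ω

X_L = ωL = 18.3 Ω
X_C = 1/(ωC) = 20.3 Ω
Parallel: admittances add. Y = 1/R + 1/(jωL) + jωC
Y = (0.00526 − j0.00539) S
|Y| = 0.00754 S → |Z| = 1/|Y| = 133 Ω, ∠Z = −∠Y = 45.7°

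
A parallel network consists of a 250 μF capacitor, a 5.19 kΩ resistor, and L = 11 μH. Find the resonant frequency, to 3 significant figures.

ω₀ = 1/√(LC) = 1/√(1.1e-05 × 0.00025) = 19070 rad/s
f₀ = ω₀/(2π) = 3.03 kHz

3.03 kHz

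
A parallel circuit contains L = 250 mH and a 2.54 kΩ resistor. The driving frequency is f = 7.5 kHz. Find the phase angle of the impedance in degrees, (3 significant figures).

12.2°

ω = 2πf = 47120 rad/s
X_L = ωL = 11800 Ω
Parallel: admittances add. Y = 1/R + 1/(jωL)
Y = (0.000394 − j8.49e-05) S
|Y| = 0.000403 S → |Z| = 1/|Y| = 2480 Ω, ∠Z = −∠Y = 12.2°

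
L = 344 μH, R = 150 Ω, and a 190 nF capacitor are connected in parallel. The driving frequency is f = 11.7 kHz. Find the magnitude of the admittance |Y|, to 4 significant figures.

ω = 2πf = 73510 rad/s
X_L = ωL = 25.29 Ω
X_C = 1/(ωC) = 71.59 Ω
Parallel: admittances add. Y = 1/R + 1/(jωL) + jωC
Y = (0.006667 − j0.02558) S
|Y| = 0.02643 S → |Z| = 1/|Y| = 37.83 Ω, ∠Z = −∠Y = 75.39°

26.43 mS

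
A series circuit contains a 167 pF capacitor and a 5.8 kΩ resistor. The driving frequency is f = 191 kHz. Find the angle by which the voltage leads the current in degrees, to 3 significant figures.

-40.7°

ω = 2πf = 1.2e+06 rad/s
X_C = 1/(ωC) = 4990 Ω
Z = 5800 − j4990 Ω
|Z| = √(5800² + 4990²) = 7650 Ω
∠Z = arctan(-4990/5800) = -40.7°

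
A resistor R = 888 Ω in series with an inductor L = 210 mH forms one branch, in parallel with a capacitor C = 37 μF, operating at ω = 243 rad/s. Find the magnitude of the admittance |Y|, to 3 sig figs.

9.00 mS

X_L = ωL = 51.0 Ω
X_C = 1/(ωC) = 111 Ω
Branch 1 (R+jX_L): Z₁ = 888 + j51.0 Ω, |Z₁| = 889 Ω
Branch 2 (−jX_C): Z₂ = −j111 Ω
Parallel: Z = Z₁Z₂/(Z₁+Z₂), |Z| = 111 Ω, ∠Z = -82.8°
|Y| = 1/|Z| = 9.00 mS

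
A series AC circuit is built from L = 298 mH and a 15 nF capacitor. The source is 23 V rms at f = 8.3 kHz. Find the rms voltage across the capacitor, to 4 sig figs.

ω = 2πf = 52150 rad/s
X_L = ωL = 15540 Ω
X_C = 1/(ωC) = 1278 Ω
Net reactance X = X_L − X_C = 14260 Ω
Z = j14260 Ω
|Z| = √(0² + 14260²) = 14260 Ω
I = V/|Z| = 1.613 mA
V_C = I·|Z_C| = 0.001613 × 1278 = 2.062 V

2.062 V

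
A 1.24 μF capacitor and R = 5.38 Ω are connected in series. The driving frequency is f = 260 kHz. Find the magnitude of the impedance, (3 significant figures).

5.40 Ω

ω = 2πf = 1.634e+06 rad/s
X_C = 1/(ωC) = 0.494 Ω
Z = 5.38 − j0.494 Ω
|Z| = √(5.38² + 0.494²) = 5.40 Ω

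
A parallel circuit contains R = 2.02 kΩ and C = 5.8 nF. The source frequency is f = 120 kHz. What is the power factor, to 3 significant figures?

ω = 2πf = 754000 rad/s
X_C = 1/(ωC) = 229 Ω
Parallel: admittances add. Y = 1/R + jωC
Y = (0.000495 + j0.00437) S
|Y| = 0.00440 S → |Z| = 1/|Y| = 227 Ω, ∠Z = −∠Y = -83.5°
cos φ = cos(-83.5°) = 0.112

0.112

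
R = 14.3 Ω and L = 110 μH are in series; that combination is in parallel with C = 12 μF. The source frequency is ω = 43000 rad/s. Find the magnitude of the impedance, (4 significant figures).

2.003 Ω

X_L = ωL = 4.730 Ω
X_C = 1/(ωC) = 1.938 Ω
Branch 1 (R+jX_L): Z₁ = 14.30 + j4.730 Ω, |Z₁| = 15.06 Ω
Branch 2 (−jX_C): Z₂ = −j1.938 Ω
Parallel: Z = Z₁Z₂/(Z₁+Z₂), |Z| = 2.003 Ω, ∠Z = -82.75°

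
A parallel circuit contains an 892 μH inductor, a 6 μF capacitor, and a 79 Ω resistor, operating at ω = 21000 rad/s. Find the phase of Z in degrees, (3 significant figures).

-80.1°

X_L = ωL = 18.7 Ω
X_C = 1/(ωC) = 7.94 Ω
Parallel: admittances add. Y = 1/R + 1/(jωL) + jωC
Y = (0.0127 + j0.0726) S
|Y| = 0.0737 S → |Z| = 1/|Y| = 13.6 Ω, ∠Z = −∠Y = -80.1°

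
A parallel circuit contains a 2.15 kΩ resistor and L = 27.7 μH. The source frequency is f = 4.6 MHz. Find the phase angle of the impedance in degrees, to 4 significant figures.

69.58°

ω = 2πf = 2.89e+07 rad/s
X_L = ωL = 800.6 Ω
Parallel: admittances add. Y = 1/R + 1/(jωL)
Y = (0.0004651 − j0.001249) S
|Y| = 0.001333 S → |Z| = 1/|Y| = 750.3 Ω, ∠Z = −∠Y = 69.58°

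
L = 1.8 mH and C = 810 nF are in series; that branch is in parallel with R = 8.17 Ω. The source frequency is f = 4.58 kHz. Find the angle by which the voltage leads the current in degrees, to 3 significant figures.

ω = 2πf = 28780 rad/s
X_L = ωL = 51.8 Ω
X_C = 1/(ωC) = 42.9 Ω
Branch 1: Z₁ = R = 8.17 Ω
Branch 2 (series LC): Z₂ = j(X_L − X_C) = j8.90 Ω
Parallel: Z = Z₁Z₂/(Z₁+Z₂), |Z| = 6.02 Ω, ∠Z = 42.6°

42.6°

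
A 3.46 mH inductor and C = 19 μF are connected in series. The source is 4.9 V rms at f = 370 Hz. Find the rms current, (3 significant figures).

336 mA

ω = 2πf = 2325 rad/s
X_L = ωL = 8.04 Ω
X_C = 1/(ωC) = 22.6 Ω
Net reactance X = X_L − X_C = -14.6 Ω
Z = − j14.6 Ω
|Z| = √(0² + 14.6²) = 14.6 Ω
I = V/|Z| = 4.9/14.6 = 336 mA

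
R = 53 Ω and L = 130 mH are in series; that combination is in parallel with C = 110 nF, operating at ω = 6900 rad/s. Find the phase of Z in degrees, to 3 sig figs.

X_L = ωL = 897 Ω
X_C = 1/(ωC) = 1320 Ω
Branch 1 (R+jX_L): Z₁ = 53.0 + j897 Ω, |Z₁| = 899 Ω
Branch 2 (−jX_C): Z₂ = −j1320 Ω
Parallel: Z = Z₁Z₂/(Z₁+Z₂), |Z| = 2790 Ω, ∠Z = 79.4°

79.4°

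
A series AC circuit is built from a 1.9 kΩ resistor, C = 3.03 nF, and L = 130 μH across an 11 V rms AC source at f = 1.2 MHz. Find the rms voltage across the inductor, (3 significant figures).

ω = 2πf = 7.54e+06 rad/s
X_L = ωL = 980 Ω
X_C = 1/(ωC) = 43.8 Ω
Net reactance X = X_L − X_C = 936 Ω
Z = 1900 + j936 Ω
|Z| = √(1900² + 936²) = 2120 Ω
I = V/|Z| = 5.19 mA
V_L = I·|Z_L| = 0.00519 × 980 = 5.09 V

5.09 V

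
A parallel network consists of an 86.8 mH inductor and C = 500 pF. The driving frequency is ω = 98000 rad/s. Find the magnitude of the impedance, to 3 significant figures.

14600 Ω

X_L = ωL = 8510 Ω
X_C = 1/(ωC) = 20400 Ω
Parallel: admittances add. Y = 1/(jωL) + jωC
Y = (0 − j6.86e-05) S
|Y| = 6.86e-05 S → |Z| = 1/|Y| = 14600 Ω, ∠Z = −∠Y = 90.0°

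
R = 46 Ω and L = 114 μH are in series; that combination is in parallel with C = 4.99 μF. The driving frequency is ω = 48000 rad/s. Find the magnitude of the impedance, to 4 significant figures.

X_L = ωL = 5.472 Ω
X_C = 1/(ωC) = 4.175 Ω
Branch 1 (R+jX_L): Z₁ = 46.00 + j5.472 Ω, |Z₁| = 46.32 Ω
Branch 2 (−jX_C): Z₂ = −j4.175 Ω
Parallel: Z = Z₁Z₂/(Z₁+Z₂), |Z| = 4.203 Ω, ∠Z = -84.83°

4.203 Ω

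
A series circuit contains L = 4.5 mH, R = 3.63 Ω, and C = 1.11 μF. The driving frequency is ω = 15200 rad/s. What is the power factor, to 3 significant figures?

0.369

X_L = ωL = 68.4 Ω
X_C = 1/(ωC) = 59.3 Ω
Net reactance X = X_L − X_C = 9.13 Ω
Z = 3.63 + j9.13 Ω
|Z| = √(3.63² + 9.13²) = 9.83 Ω
∠Z = arctan(9.13/3.63) = 68.3°
cos φ = cos(68.3°) = 0.369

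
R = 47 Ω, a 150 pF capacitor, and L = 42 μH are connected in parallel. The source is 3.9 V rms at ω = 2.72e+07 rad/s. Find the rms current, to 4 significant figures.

X_L = ωL = 1142 Ω
X_C = 1/(ωC) = 245.1 Ω
Parallel: admittances add. Y = 1/R + 1/(jωL) + jωC
Y = (0.02128 + j0.003205) S
|Y| = 0.02152 S → |Z| = 1/|Y| = 46.48 Ω, ∠Z = −∠Y = -8.565°
I = V/|Z| = 3.9/46.48 = 83.91 mA

83.91 mA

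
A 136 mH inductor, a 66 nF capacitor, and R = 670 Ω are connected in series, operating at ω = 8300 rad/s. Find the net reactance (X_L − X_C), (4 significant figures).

X_L = ωL = 1129 Ω
X_C = 1/(ωC) = 1825 Ω
X = 1129 − 1825 = -696.7 Ω

-696.7 Ω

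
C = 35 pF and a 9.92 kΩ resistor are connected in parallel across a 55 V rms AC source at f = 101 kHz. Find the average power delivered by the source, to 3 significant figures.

305 mW

ω = 2πf = 634600 rad/s
X_C = 1/(ωC) = 45000 Ω
Parallel: admittances add. Y = 1/R + jωC
Y = (0.000101 + j2.22e-05) S
|Y| = 0.000103 S → |Z| = 1/|Y| = 9690 Ω, ∠Z = −∠Y = -12.4°
I = V/|Z| = 5.68 mA
P = VI cos φ = 55 × 0.00568 × cos(-12.4°) = 305 mW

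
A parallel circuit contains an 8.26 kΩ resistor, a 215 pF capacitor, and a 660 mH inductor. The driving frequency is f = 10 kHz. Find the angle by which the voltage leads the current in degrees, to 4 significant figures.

5.006°

ω = 2πf = 62830 rad/s
X_L = ωL = 41470 Ω
X_C = 1/(ωC) = 74030 Ω
Parallel: admittances add. Y = 1/R + 1/(jωL) + jωC
Y = (0.0001211 − j1.061e-05) S
|Y| = 0.0001215 S → |Z| = 1/|Y| = 8228 Ω, ∠Z = −∠Y = 5.006°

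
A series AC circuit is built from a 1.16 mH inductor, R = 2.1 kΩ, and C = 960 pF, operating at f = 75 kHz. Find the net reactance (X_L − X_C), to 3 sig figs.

ω = 2πf = 471200 rad/s
X_L = ωL = 547 Ω
X_C = 1/(ωC) = 2210 Ω
X = 547 − 2210 = -1660 Ω

-1660 Ω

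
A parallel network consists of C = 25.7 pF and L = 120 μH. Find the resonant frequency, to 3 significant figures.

2.87 MHz

ω₀ = 1/√(LC) = 1/√(0.00012 × 2.57e-11) = 1.801e+07 rad/s
f₀ = ω₀/(2π) = 2.87 MHz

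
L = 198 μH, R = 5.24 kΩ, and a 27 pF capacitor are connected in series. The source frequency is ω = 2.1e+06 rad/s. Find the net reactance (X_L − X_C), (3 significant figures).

-17200 Ω

X_L = ωL = 416 Ω
X_C = 1/(ωC) = 17600 Ω
X = 416 − 17600 = -17200 Ω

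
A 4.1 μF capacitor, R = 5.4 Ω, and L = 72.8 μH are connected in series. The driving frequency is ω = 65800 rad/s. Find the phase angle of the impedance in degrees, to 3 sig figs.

11.3°

X_L = ωL = 4.79 Ω
X_C = 1/(ωC) = 3.71 Ω
Net reactance X = X_L − X_C = 1.08 Ω
Z = 5.40 + j1.08 Ω
|Z| = √(5.40² + 1.08²) = 5.51 Ω
∠Z = arctan(1.08/5.40) = 11.3°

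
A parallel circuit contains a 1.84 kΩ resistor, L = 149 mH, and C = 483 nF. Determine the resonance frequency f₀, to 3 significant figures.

ω₀ = 1/√(LC) = 1/√(0.149 × 4.83e-07) = 3728 rad/s
f₀ = ω₀/(2π) = 593 Hz

593 Hz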